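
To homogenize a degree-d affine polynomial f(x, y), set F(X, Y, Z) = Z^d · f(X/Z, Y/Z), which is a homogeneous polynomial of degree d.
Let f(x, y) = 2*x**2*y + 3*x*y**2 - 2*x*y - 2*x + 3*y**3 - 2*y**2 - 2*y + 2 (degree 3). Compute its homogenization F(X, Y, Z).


F(X, Y, Z) = 2*X**2*Y + 3*X*Y**2 - 2*X*Y*Z - 2*X*Z**2 + 3*Y**3 - 2*Y**2*Z - 2*Y*Z**2 + 2*Z**3

deg(f) = 3.
Substitute x = X/Z, y = Y/Z into f, then multiply by Z^3.
  monomial 2·x^2·y^1 ↦ 2·X^2·Y^1·Z^0.
  monomial 3·x^1·y^2 ↦ 3·X^1·Y^2·Z^0.
  monomial -2·x^1·y^1 ↦ -2·X^1·Y^1·Z^1.
  monomial -2·x^1·y^0 ↦ -2·X^1·Y^0·Z^2.
  monomial 3·x^0·y^3 ↦ 3·X^0·Y^3·Z^0.
  monomial -2·x^0·y^2 ↦ -2·X^0·Y^2·Z^1.
  monomial -2·x^0·y^1 ↦ -2·X^0·Y^1·Z^2.
  monomial 2·x^0·y^0 ↦ 2·X^0·Y^0·Z^3.
Collecting: F(X, Y, Z) = 2*X**2*Y + 3*X*Y**2 - 2*X*Y*Z - 2*X*Z**2 + 3*Y**3 - 2*Y**2*Z - 2*Y*Z**2 + 2*Z**3.


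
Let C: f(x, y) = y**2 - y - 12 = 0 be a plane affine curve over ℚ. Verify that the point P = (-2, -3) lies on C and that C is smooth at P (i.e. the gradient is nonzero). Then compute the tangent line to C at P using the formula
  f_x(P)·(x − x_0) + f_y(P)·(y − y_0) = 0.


Tangent line at P: -7*y - 21 = 0.

Step 1: f(-2, -3) = 0, so P lies on C.
Step 2: partial derivatives
  f_x(x, y) = 0, f_y(x, y) = 2*y - 1.
  f_x(P) = 0, f_y(P) = -7 (gradient nonzero, so P is smooth).
Step 3: tangent line at P: 0·(x − -2) + -7·(y − -3) = 0.
Expanding: -7*y - 21 = 0.


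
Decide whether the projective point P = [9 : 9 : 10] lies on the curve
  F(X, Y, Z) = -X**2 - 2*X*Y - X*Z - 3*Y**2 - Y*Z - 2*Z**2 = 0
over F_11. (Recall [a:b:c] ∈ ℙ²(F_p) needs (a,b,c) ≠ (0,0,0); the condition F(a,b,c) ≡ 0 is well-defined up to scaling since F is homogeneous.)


F(9,9,10) ≡ 3 (mod 11); P is NOT on the curve.

Evaluate F(9, 9, 10) term-by-term (mod 11).
  -X**2 ↦ -1·81·1·1 = -81
  -2*X*Y ↦ -2·9·9·1 = -162
  -X*Z ↦ -1·9·1·10 = -90
  -3*Y**2 ↦ -3·1·81·1 = -243
  -Y*Z ↦ -1·1·9·10 = -90
  -2*Z**2 ↦ -2·1·1·100 = -200
Sum: F(9, 9, 10) = (-81) + (-162) + (-90) + (-243) + (-90) + (-200) = -866.
Reducing mod 11: -866 ≡ 3 (mod 11).
Since F(a, b, c) ≡ 3 ≠ 0 (mod 11), P does NOT lie on the curve.


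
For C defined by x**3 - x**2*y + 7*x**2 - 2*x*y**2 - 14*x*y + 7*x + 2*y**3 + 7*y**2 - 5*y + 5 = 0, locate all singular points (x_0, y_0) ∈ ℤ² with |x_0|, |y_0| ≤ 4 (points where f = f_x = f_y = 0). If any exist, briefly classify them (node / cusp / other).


Singular points: {(-3, -2)}; classification: cusp.

Compute partial derivatives:
  f_x = 3*x**2 - 2*x*y + 14*x - 2*y**2 - 14*y + 7.
  f_y = -x**2 - 4*x*y - 14*x + 6*y**2 + 14*y - 5.
Scan x_0 ∈ {−4, ..., 4}. For each x_0, f_y(x_0, y) is a polynomial in y; find its integer roots y ∈ {−4, ..., 4}, then test f_x and f at those candidates.
  x = -4: f_y(-4, y) = 6*y**2 + 30*y + 35; no integer root y with |y| ≤ 4.
  x = -3: f_y(-3, y) = 6*y**2 + 26*y + 28; vanishes at y ∈ {-2}. (-3, -2): f_x = 0, f = 0 — SINGULAR.
  x = -2: f_y(-2, y) = 6*y**2 + 22*y + 19; no integer root y with |y| ≤ 4.
  x = -1: f_y(-1, y) = 6*y**2 + 18*y + 8; no integer root y with |y| ≤ 4.
  x = 0: f_y(0, y) = 6*y**2 + 14*y - 5; no integer root y with |y| ≤ 4.
  x = 1: f_y(1, y) = 6*y**2 + 10*y - 20; no integer root y with |y| ≤ 4.
  x = 2: f_y(2, y) = 6*y**2 + 6*y - 37; no integer root y with |y| ≤ 4.
  x = 3: f_y(3, y) = 6*y**2 + 2*y - 56; no integer root y with |y| ≤ 4.
  x = 4: f_y(4, y) = 6*y**2 - 2*y - 77; no integer root y with |y| ≤ 4.
Only singular point on the grid: (-3, -2).
Classify: substitute x = -3 + u, y = -2 + v and expand: f = u**3 - u**2*v - 2*u*v**2 + 2*v**3 + v**2.
No constant or linear terms (consistent with a singular point). Quadratic part: v**2. Cubic part: u**3 - u**2*v - 2*u*v**2 + 2*v**3.
The quadratic part v**2 is a perfect square, so there is a single (double) tangent line v = 0, i.e. y = -2. Restricting the cubic part to that line (v = 0) leaves u**3 ≠ 0, so f is not divisible by v and the branch is v² ≈ -u**3 to lowest order — this is a cusp.
Classification: cusp.


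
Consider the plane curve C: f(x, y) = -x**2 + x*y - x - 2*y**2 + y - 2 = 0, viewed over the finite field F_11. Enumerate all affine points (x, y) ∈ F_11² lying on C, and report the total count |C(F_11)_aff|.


Affine F_11-points: {(1, 5), (1, 7), (2, 9), (3, 5), (3, 8), (4, 0), (4, 8), (5, 7), (6, 0), (6, 9)}; count = 10.

For each of the 121 pairs (x, y) ∈ F_11², evaluate f(x, y) mod 11. Record the zeros.
  x = 0: [0↦9, 1↦8, 2↦3, 3↦5, 4↦3, 5↦8, 6↦9, 7↦6, 8↦10, 9↦10, 10↦6]  zeros at y ∈ ∅
  x = 1: [0↦7, 1↦7, 2↦3, 3↦6, 4↦5, 5↦0, 6↦2, 7↦0, 8↦5, 9↦6, 10↦3]  zeros at y ∈ {5, 7}
  x = 2: [0↦3, 1↦4, 2↦1, 3↦5, 4↦5, 5↦1, 6↦4, 7↦3, 8↦9, 9↦0, 10↦9]  zeros at y ∈ {9}
  x = 3: [0↦8, 1↦10, 2↦8, 3↦2, 4↦3, 5↦0, 6↦4, 7↦4, 8↦0, 9↦3, 10↦2]  zeros at y ∈ {5, 8}
  x = 4: [0↦0, 1↦3, 2↦2, 3↦8, 4↦10, 5↦8, 6↦2, 7↦3, 8↦0, 9↦4, 10↦4]  zeros at y ∈ {0, 8}
  x = 5: [0↦1, 1↦5, 2↦5, 3↦1, 4↦4, 5↦3, 6↦9, 7↦0, 8↦9, 9↦3, 10↦4]  zeros at y ∈ {7}
  x = 6: [0↦0, 1↦5, 2↦6, 3↦3, 4↦7, 5↦7, 6↦3, 7↦6, 8↦5, 9↦0, 10↦2]  zeros at y ∈ {0, 9}
  x = 7: [0↦8, 1↦3, 2↦5, 3↦3, 4↦8, 5↦9, 6↦6, 7↦10, 8↦10, 9↦6, 10↦9]  zeros at y ∈ ∅
  x = 8: [0↦3, 1↦10, 2↦2, 3↦1, 4↦7, 5↦9, 6↦7, 7↦1, 8↦2, 9↦10, 10↦3]  zeros at y ∈ ∅
  x = 9: [0↦7, 1↦4, 2↦8, 3↦8, 4↦4, 5↦7, 6↦6, 7↦1, 8↦3, 9↦1, 10↦6]  zeros at y ∈ ∅
  x = 10: [0↦9, 1↦7, 2↦1, 3↦2, 4↦10, 5↦3, 6↦3, 7↦10, 8↦2, 9↦1, 10↦7]  zeros at y ∈ ∅
Collecting zeros: affine points = {(1, 5), (1, 7), (2, 9), (3, 5), (3, 8), (4, 0), (4, 8), (5, 7), (6, 0), (6, 9)}.
Total count |C(F_11)_aff| = 10.


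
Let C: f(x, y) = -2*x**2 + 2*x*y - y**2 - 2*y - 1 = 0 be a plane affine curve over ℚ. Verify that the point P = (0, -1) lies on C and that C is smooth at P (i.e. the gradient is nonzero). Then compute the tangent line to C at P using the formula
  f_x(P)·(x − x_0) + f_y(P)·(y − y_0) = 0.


Tangent line at P: -2*x = 0.

Step 1: f(0, -1) = 0, so P lies on C.
Step 2: partial derivatives
  f_x(x, y) = -4*x + 2*y, f_y(x, y) = 2*x - 2*y - 2.
  f_x(P) = -2, f_y(P) = 0 (gradient nonzero, so P is smooth).
Step 3: tangent line at P: -2·(x − 0) + 0·(y − -1) = 0.
Expanding: -2*x = 0.


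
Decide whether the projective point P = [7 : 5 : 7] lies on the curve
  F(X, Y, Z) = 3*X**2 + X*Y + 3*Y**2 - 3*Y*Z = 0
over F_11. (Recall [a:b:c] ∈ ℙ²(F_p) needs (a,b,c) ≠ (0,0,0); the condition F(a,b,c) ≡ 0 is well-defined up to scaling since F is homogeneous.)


F(7,5,7) ≡ 9 (mod 11); P is NOT on the curve.

Evaluate F(7, 5, 7) term-by-term (mod 11).
  3*X**2 ↦ 3·49·1·1 = 147
  X*Y ↦ 1·7·5·1 = 35
  3*Y**2 ↦ 3·1·25·1 = 75
  -3*Y*Z ↦ -3·1·5·7 = -105
Sum: F(7, 5, 7) = (147) + (35) + (75) + (-105) = 152.
Reducing mod 11: 152 ≡ 9 (mod 11).
Since F(a, b, c) ≡ 9 ≠ 0 (mod 11), P does NOT lie on the curve.


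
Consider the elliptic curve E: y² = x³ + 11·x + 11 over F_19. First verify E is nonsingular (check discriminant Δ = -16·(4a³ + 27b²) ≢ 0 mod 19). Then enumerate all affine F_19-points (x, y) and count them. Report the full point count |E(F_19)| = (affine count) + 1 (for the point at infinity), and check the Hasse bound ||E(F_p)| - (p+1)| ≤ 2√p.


Affine points = {(0, 7), (0, 12), (1, 2), (1, 17), (4, 9), (4, 10), (5, 1), (5, 18), (10, 0), (11, 0), (12, 3), (12, 16), (15, 6), (15, 13), (17, 0)}; affine count = 15; |E(F_19)| = 16.

Discriminant check: Δ ∝ 4a³ + 27b² = 4·11³ + 27·11² = 4·1331 + 27·121 ≡ 3 (mod 19). Nonzero ⇒ E is nonsingular.
For each x ∈ F_19, compute rhs = x³ + 11·x + 11 mod 19, then count y ∈ F_19 with y² ≡ rhs.
  x = 0: rhs = 11, matching y values: 7, 12 (2 points).
  x = 1: rhs = 4, matching y values: 2, 17 (2 points).
  x = 2: rhs = 3, matching y values: none (0 points).
  x = 3: rhs = 14, matching y values: none (0 points).
  x = 4: rhs = 5, matching y values: 9, 10 (2 points).
  x = 5: rhs = 1, matching y values: 1, 18 (2 points).
  x = 6: rhs = 8, matching y values: none (0 points).
  x = 7: rhs = 13, matching y values: none (0 points).
  x = 8: rhs = 3, matching y values: none (0 points).
  x = 9: rhs = 3, matching y values: none (0 points).
  x = 10: rhs = 0, matching y values: 0 (1 points).
  x = 11: rhs = 0, matching y values: 0 (1 points).
  x = 12: rhs = 9, matching y values: 3, 16 (2 points).
  x = 13: rhs = 14, matching y values: none (0 points).
  x = 14: rhs = 2, matching y values: none (0 points).
  x = 15: rhs = 17, matching y values: 6, 13 (2 points).
  x = 16: rhs = 8, matching y values: none (0 points).
  x = 17: rhs = 0, matching y values: 0 (1 points).
  x = 18: rhs = 18, matching y values: none (0 points).
Total affine count: 15.
Full point count |E(F_19)| = 15 + 1 = 16.
Hasse bound: |16 − (19+1)| = |-4| = 4 ≤ 2√19 ≈ 8.7178 ✓.


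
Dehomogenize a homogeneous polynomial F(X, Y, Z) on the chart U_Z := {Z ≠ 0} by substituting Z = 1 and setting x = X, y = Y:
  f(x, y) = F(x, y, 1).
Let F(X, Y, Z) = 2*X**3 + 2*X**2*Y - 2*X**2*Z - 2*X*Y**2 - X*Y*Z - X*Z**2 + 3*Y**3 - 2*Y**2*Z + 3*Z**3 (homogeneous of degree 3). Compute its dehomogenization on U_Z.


f(x, y) = 2*x**3 + 2*x**2*y - 2*x**2 - 2*x*y**2 - x*y - x + 3*y**3 - 2*y**2 + 3

On U_Z we set Z = 1. Each monomial c·X^i·Y^j·Z^k in F becomes c·x^i·y^j·1^k = c·x^i·y^j.
Substituting Z = 1: F(X, Y, 1) = 2*x**3 + 2*x**2*y - 2*x**2 - 2*x*y**2 - x*y - x + 3*y**3 - 2*y**2 + 3.
Note: deg(f) ≤ deg(F) = 3; strict inequality happens when F is divisible by Z (lost terms).


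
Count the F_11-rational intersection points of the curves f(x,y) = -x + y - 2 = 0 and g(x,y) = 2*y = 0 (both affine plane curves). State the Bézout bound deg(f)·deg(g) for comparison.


Common zeros: {(9, 0)}; count = 1; Bézout bound = 1.

deg(f) = 1, deg(g) = 1, so Bézout bound = 1.
Scan x ∈ F_11. For each x, list the y ∈ F_11 with f(x, y) ≡ 0 and those with g(x, y) ≡ 0 (mod 11); the common zeros in that column are the intersection.
  x = 0: f ≡ 0 at y ∈ {2}; g ≡ 0 at y ∈ {0}; common: ∅.
  x = 1: f ≡ 0 at y ∈ {3}; g ≡ 0 at y ∈ {0}; common: ∅.
  x = 2: f ≡ 0 at y ∈ {4}; g ≡ 0 at y ∈ {0}; common: ∅.
  x = 3: f ≡ 0 at y ∈ {5}; g ≡ 0 at y ∈ {0}; common: ∅.
  x = 4: f ≡ 0 at y ∈ {6}; g ≡ 0 at y ∈ {0}; common: ∅.
  x = 5: f ≡ 0 at y ∈ {7}; g ≡ 0 at y ∈ {0}; common: ∅.
  x = 6: f ≡ 0 at y ∈ {8}; g ≡ 0 at y ∈ {0}; common: ∅.
  x = 7: f ≡ 0 at y ∈ {9}; g ≡ 0 at y ∈ {0}; common: ∅.
  x = 8: f ≡ 0 at y ∈ {10}; g ≡ 0 at y ∈ {0}; common: ∅.
  x = 9: f ≡ 0 at y ∈ {0}; g ≡ 0 at y ∈ {0}; common: {0}.
  x = 10: f ≡ 0 at y ∈ {1}; g ≡ 0 at y ∈ {0}; common: ∅.
Collecting: common zeros = {(9, 0)}, so the count is 1.
Comparison with the Bézout bound: 1 ≤ 1 = deg(f)·deg(g), as expected for curves with no common component (the bound is attained).


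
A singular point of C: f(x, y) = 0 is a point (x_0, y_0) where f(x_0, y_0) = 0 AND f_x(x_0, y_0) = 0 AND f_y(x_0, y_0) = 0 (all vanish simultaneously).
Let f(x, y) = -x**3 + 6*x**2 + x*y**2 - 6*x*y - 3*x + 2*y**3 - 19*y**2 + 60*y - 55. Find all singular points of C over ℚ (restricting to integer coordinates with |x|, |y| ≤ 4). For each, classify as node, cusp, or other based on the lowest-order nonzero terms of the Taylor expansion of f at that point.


Singular points: {(2, 3)}; classification: cusp.

Compute partial derivatives:
  f_x = -3*x**2 + 12*x + y**2 - 6*y - 3.
  f_y = 2*x*y - 6*x + 6*y**2 - 38*y + 60.
Scan x_0 ∈ {−4, ..., 4}. For each x_0, f_y(x_0, y) is a polynomial in y; find its integer roots y ∈ {−4, ..., 4}, then test f_x and f at those candidates.
  x = -4: f_y(-4, y) = 6*y**2 - 46*y + 84; vanishes at y ∈ {3}. (-4, 3): f_x = -108 ≠ 0.
  x = -3: f_y(-3, y) = 6*y**2 - 44*y + 78; vanishes at y ∈ {3}. (-3, 3): f_x = -75 ≠ 0.
  x = -2: f_y(-2, y) = 6*y**2 - 42*y + 72; vanishes at y ∈ {3, 4}. (-2, 3): f_x = -48 ≠ 0; (-2, 4): f_x = -47 ≠ 0.
  x = -1: f_y(-1, y) = 6*y**2 - 40*y + 66; vanishes at y ∈ {3}. (-1, 3): f_x = -27 ≠ 0.
  x = 0: f_y(0, y) = 6*y**2 - 38*y + 60; vanishes at y ∈ {3}. (0, 3): f_x = -12 ≠ 0.
  x = 1: f_y(1, y) = 6*y**2 - 36*y + 54; vanishes at y ∈ {3}. (1, 3): f_x = -3 ≠ 0.
  x = 2: f_y(2, y) = 6*y**2 - 34*y + 48; vanishes at y ∈ {3}. (2, 3): f_x = 0, f = 0 — SINGULAR.
  x = 3: f_y(3, y) = 6*y**2 - 32*y + 42; vanishes at y ∈ {3}. (3, 3): f_x = -3 ≠ 0.
  x = 4: f_y(4, y) = 6*y**2 - 30*y + 36; vanishes at y ∈ {2, 3}. (4, 2): f_x = -11 ≠ 0; (4, 3): f_x = -12 ≠ 0.
Only singular point on the grid: (2, 3).
Classify: substitute x = 2 + u, y = 3 + v and expand: f = -u**3 + u*v**2 + 2*v**3 + v**2.
No constant or linear terms (consistent with a singular point). Quadratic part: v**2. Cubic part: -u**3 + u*v**2 + 2*v**3.
The quadratic part v**2 is a perfect square, so there is a single (double) tangent line v = 0, i.e. y = 3. Restricting the cubic part to that line (v = 0) leaves -u**3 ≠ 0, so f is not divisible by v and the branch is v² ≈ u**3 to lowest order — this is a cusp.
Classification: cusp.


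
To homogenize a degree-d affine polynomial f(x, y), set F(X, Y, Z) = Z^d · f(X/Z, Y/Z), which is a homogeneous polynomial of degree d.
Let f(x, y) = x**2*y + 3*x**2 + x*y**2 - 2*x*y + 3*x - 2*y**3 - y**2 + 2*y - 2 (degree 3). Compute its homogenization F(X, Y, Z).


F(X, Y, Z) = X**2*Y + 3*X**2*Z + X*Y**2 - 2*X*Y*Z + 3*X*Z**2 - 2*Y**3 - Y**2*Z + 2*Y*Z**2 - 2*Z**3

deg(f) = 3.
Substitute x = X/Z, y = Y/Z into f, then multiply by Z^3.
  monomial 1·x^2·y^1 ↦ 1·X^2·Y^1·Z^0.
  monomial 3·x^2·y^0 ↦ 3·X^2·Y^0·Z^1.
  monomial 1·x^1·y^2 ↦ 1·X^1·Y^2·Z^0.
  monomial -2·x^1·y^1 ↦ -2·X^1·Y^1·Z^1.
  monomial 3·x^1·y^0 ↦ 3·X^1·Y^0·Z^2.
  monomial -2·x^0·y^3 ↦ -2·X^0·Y^3·Z^0.
  monomial -1·x^0·y^2 ↦ -1·X^0·Y^2·Z^1.
  monomial 2·x^0·y^1 ↦ 2·X^0·Y^1·Z^2.
  monomial -2·x^0·y^0 ↦ -2·X^0·Y^0·Z^3.
Collecting: F(X, Y, Z) = X**2*Y + 3*X**2*Z + X*Y**2 - 2*X*Y*Z + 3*X*Z**2 - 2*Y**3 - Y**2*Z + 2*Y*Z**2 - 2*Z**3.


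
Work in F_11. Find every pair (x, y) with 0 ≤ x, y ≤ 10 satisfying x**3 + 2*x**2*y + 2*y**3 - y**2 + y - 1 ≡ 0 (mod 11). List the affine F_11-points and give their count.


Affine F_11-points: {(1, 0), (4, 8), (5, 1), (5, 4), (7, 7), (8, 2), (9, 8)}; count = 7.

For each of the 121 pairs (x, y) ∈ F_11², evaluate f(x, y) mod 11. Record the zeros.
  x = 0: [0↦10, 1↦1, 2↦2, 3↦3, 4↦5, 5↦9, 6↦5, 7↦5, 8↦10, 9↦10, 10↦6]  zeros at y ∈ ∅
  x = 1: [0↦0, 1↦4, 2↦7, 3↦10, 4↦3, 5↦9, 6↦7, 7↦9, 8↦5, 9↦7, 10↦5]  zeros at y ∈ {0}
  x = 2: [0↦7, 1↦6, 2↦4, 3↦2, 4↦1, 5↦2, 6↦6, 7↦3, 8↦5, 9↦2, 10↦6]  zeros at y ∈ ∅
  x = 3: [0↦4, 1↦2, 2↦10, 3↦7, 4↦5, 5↦5, 6↦8, 7↦4, 8↦5, 9↦1, 10↦4]  zeros at y ∈ ∅
  x = 4: [0↦8, 1↦9, 2↦9, 3↦9, 4↦10, 5↦2, 6↦8, 7↦7, 8↦0, 9↦10, 10↦5]  zeros at y ∈ {8}
  x = 5: [0↦3, 1↦0, 2↦7, 3↦3, 4↦0, 5↦10, 6↦1, 7↦7, 8↦7, 9↦2, 10↦4]  zeros at y ∈ {1, 4}
  x = 6: [0↦6, 1↦3, 2↦10, 3↦6, 4↦3, 5↦2, 6↦4, 7↦10, 8↦10, 9↦5, 10↦7]  zeros at y ∈ ∅
  x = 7: [0↦1, 1↦2, 2↦2, 3↦2, 4↦3, 5↦6, 6↦1, 7↦0, 8↦4, 9↦3, 10↦9]  zeros at y ∈ {7}
  x = 8: [0↦5, 1↦3, 2↦0, 3↦8, 4↦6, 5↦6, 6↦9, 7↦5, 8↦6, 9↦2, 10↦5]  zeros at y ∈ {2}
  x = 9: [0↦2, 1↦1, 2↦10, 3↦8, 4↦7, 5↦8, 6↦1, 7↦9, 8↦0, 9↦8, 10↦1]  zeros at y ∈ {8}
  x = 10: [0↦9, 1↦2, 2↦5, 3↦8, 4↦1, 5↦7, 6↦5, 7↦7, 8↦3, 9↦5, 10↦3]  zeros at y ∈ ∅
Collecting zeros: affine points = {(1, 0), (4, 8), (5, 1), (5, 4), (7, 7), (8, 2), (9, 8)}.
Total count |C(F_11)_aff| = 7.


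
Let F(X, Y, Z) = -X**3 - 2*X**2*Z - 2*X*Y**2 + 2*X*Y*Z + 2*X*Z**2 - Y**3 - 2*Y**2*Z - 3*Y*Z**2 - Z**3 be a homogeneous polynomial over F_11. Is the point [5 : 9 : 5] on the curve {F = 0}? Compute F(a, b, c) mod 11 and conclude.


F(5,9,5) ≡ 3 (mod 11); P is NOT on the curve.

Evaluate F(5, 9, 5) term-by-term (mod 11).
  -X**3 ↦ -1·125·1·1 = -125
  -2*X**2*Z ↦ -2·25·1·5 = -250
  -2*X*Y**2 ↦ -2·5·81·1 = -810
  2*X*Y*Z ↦ 2·5·9·5 = 450
  2*X*Z**2 ↦ 2·5·1·25 = 250
  -Y**3 ↦ -1·1·729·1 = -729
  -2*Y**2*Z ↦ -2·1·81·5 = -810
  -3*Y*Z**2 ↦ -3·1·9·25 = -675
  -Z**3 ↦ -1·1·1·125 = -125
Sum: F(5, 9, 5) = (-125) + (-250) + (-810) + (450) + (250) + (-729) + (-810) + (-675) + (-125) = -2824.
Reducing mod 11: -2824 ≡ 3 (mod 11).
Since F(a, b, c) ≡ 3 ≠ 0 (mod 11), P does NOT lie on the curve.


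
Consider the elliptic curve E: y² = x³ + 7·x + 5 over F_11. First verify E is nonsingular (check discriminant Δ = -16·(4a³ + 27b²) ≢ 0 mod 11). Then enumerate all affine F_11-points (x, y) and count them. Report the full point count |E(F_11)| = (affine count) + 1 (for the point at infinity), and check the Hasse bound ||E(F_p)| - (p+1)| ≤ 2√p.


Affine points = {(0, 4), (0, 7), (2, 4), (2, 7), (3, 3), (3, 8), (4, 3), (4, 8), (5, 0), (7, 1), (7, 10), (8, 1), (8, 10), (9, 4), (9, 7)}; affine count = 15; |E(F_11)| = 16.

Discriminant check: Δ ∝ 4a³ + 27b² = 4·7³ + 27·5² = 4·343 + 27·25 ≡ 1 (mod 11). Nonzero ⇒ E is nonsingular.
For each x ∈ F_11, compute rhs = x³ + 7·x + 5 mod 11, then count y ∈ F_11 with y² ≡ rhs.
  x = 0: rhs = 5, matching y values: 4, 7 (2 points).
  x = 1: rhs = 2, matching y values: none (0 points).
  x = 2: rhs = 5, matching y values: 4, 7 (2 points).
  x = 3: rhs = 9, matching y values: 3, 8 (2 points).
  x = 4: rhs = 9, matching y values: 3, 8 (2 points).
  x = 5: rhs = 0, matching y values: 0 (1 points).
  x = 6: rhs = 10, matching y values: none (0 points).
  x = 7: rhs = 1, matching y values: 1, 10 (2 points).
  x = 8: rhs = 1, matching y values: 1, 10 (2 points).
  x = 9: rhs = 5, matching y values: 4, 7 (2 points).
  x = 10: rhs = 8, matching y values: none (0 points).
Total affine count: 15.
Full point count |E(F_11)| = 15 + 1 = 16.
Hasse bound: |16 − (11+1)| = |4| = 4 ≤ 2√11 ≈ 6.6332 ✓.


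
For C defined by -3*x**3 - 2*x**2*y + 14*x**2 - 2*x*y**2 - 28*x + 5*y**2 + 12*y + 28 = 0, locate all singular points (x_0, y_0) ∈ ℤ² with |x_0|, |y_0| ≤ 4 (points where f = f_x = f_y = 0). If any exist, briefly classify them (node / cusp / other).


Singular points: {(2, -2)}; classification: cusp.

Compute partial derivatives:
  f_x = -9*x**2 - 4*x*y + 28*x - 2*y**2 - 28.
  f_y = -2*x**2 - 4*x*y + 10*y + 12.
Scan x_0 ∈ {−4, ..., 4}. For each x_0, f_y(x_0, y) is a polynomial in y; find its integer roots y ∈ {−4, ..., 4}, then test f_x and f at those candidates.
  x = -4: f_y(-4, y) = 26*y - 20; no integer root y with |y| ≤ 4.
  x = -3: f_y(-3, y) = 22*y - 6; no integer root y with |y| ≤ 4.
  x = -2: f_y(-2, y) = 18*y + 4; no integer root y with |y| ≤ 4.
  x = -1: f_y(-1, y) = 14*y + 10; no integer root y with |y| ≤ 4.
  x = 0: f_y(0, y) = 10*y + 12; no integer root y with |y| ≤ 4.
  x = 1: f_y(1, y) = 6*y + 10; no integer root y with |y| ≤ 4.
  x = 2: f_y(2, y) = 2*y + 4; vanishes at y ∈ {-2}. (2, -2): f_x = 0, f = 0 — SINGULAR.
  x = 3: f_y(3, y) = -2*y - 6; vanishes at y ∈ {-3}. (3, -3): f_x = -7 ≠ 0.
  x = 4: f_y(4, y) = -6*y - 20; no integer root y with |y| ≤ 4.
Only singular point on the grid: (2, -2).
Classify: substitute x = 2 + u, y = -2 + v and expand: f = -3*u**3 - 2*u**2*v - 2*u*v**2 + v**2.
No constant or linear terms (consistent with a singular point). Quadratic part: v**2. Cubic part: -3*u**3 - 2*u**2*v - 2*u*v**2.
The quadratic part v**2 is a perfect square, so there is a single (double) tangent line v = 0, i.e. y = -2. Restricting the cubic part to that line (v = 0) leaves -3*u**3 ≠ 0, so f is not divisible by v and the branch is v² ≈ 3*u**3 to lowest order — this is a cusp.
Classification: cusp.


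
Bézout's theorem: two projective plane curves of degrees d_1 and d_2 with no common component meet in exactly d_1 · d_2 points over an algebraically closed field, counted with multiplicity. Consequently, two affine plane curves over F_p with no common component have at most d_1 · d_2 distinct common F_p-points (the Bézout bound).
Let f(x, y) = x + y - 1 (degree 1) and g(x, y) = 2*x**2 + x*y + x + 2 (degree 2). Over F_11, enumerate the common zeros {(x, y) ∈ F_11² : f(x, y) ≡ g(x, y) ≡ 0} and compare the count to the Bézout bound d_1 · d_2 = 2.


Common zeros: ∅; count = 0; Bézout bound = 2.

deg(f) = 1, deg(g) = 2, so Bézout bound = 2.
Scan x ∈ F_11. For each x, list the y ∈ F_11 with f(x, y) ≡ 0 and those with g(x, y) ≡ 0 (mod 11); the common zeros in that column are the intersection.
  x = 0: f ≡ 0 at y ∈ {1}; g ≡ 0 at y ∈ ∅; common: ∅.
  x = 1: f ≡ 0 at y ∈ {0}; g ≡ 0 at y ∈ {6}; common: ∅.
  x = 2: f ≡ 0 at y ∈ {10}; g ≡ 0 at y ∈ {5}; common: ∅.
  x = 3: f ≡ 0 at y ∈ {9}; g ≡ 0 at y ∈ {7}; common: ∅.
  x = 4: f ≡ 0 at y ∈ {8}; g ≡ 0 at y ∈ {7}; common: ∅.
  x = 5: f ≡ 0 at y ∈ {7}; g ≡ 0 at y ∈ {4}; common: ∅.
  x = 6: f ≡ 0 at y ∈ {6}; g ≡ 0 at y ∈ {5}; common: ∅.
  x = 7: f ≡ 0 at y ∈ {5}; g ≡ 0 at y ∈ {2}; common: ∅.
  x = 8: f ≡ 0 at y ∈ {4}; g ≡ 0 at y ∈ {2}; common: ∅.
  x = 9: f ≡ 0 at y ∈ {3}; g ≡ 0 at y ∈ {4}; common: ∅.
  x = 10: f ≡ 0 at y ∈ {2}; g ≡ 0 at y ∈ {3}; common: ∅.
Collecting: common zeros = ∅, so the count is 0.
Comparison with the Bézout bound: 0 ≤ 2 = deg(f)·deg(g), as expected for curves with no common component (the affine F_11-count falls short of the bound because intersections may lie at infinity, over extension fields, or carry multiplicity).


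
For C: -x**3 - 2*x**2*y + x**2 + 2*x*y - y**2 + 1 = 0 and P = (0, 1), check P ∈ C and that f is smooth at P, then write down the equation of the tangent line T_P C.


Tangent line at P: 2*x - 2*y + 2 = 0.

Step 1: f(0, 1) = 0, so P lies on C.
Step 2: partial derivatives
  f_x(x, y) = -3*x**2 - 4*x*y + 2*x + 2*y, f_y(x, y) = -2*x**2 + 2*x - 2*y.
  f_x(P) = 2, f_y(P) = -2 (gradient nonzero, so P is smooth).
Step 3: tangent line at P: 2·(x − 0) + -2·(y − 1) = 0.
Expanding: 2*x - 2*y + 2 = 0.


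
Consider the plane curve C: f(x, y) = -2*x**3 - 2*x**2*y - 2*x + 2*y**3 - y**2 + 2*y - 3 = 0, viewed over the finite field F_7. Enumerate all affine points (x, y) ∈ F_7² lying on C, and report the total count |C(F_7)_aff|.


Affine F_7-points: {(0, 1), (1, 0), (1, 4), (2, 1), (3, 0), (4, 1), (4, 4), (4, 6), (5, 4)}; count = 9.

For each of the 49 pairs (x, y) ∈ F_7², evaluate f(x, y) mod 7. Record the zeros.
  x = 0: [0↦4, 1↦0, 2↦6, 3↦6, 4↦5, 5↦1, 6↦6]  zeros at y ∈ {1}
  x = 1: [0↦0, 1↦1, 2↦5, 3↦3, 4↦0, 5↦1, 6↦4]  zeros at y ∈ {0, 4}
  x = 2: [0↦5, 1↦0, 2↦5, 3↦4, 4↦2, 5↦4, 6↦1]  zeros at y ∈ {1}
  x = 3: [0↦0, 1↦6, 2↦1, 3↦4, 4↦6, 5↦5, 6↦6]  zeros at y ∈ {0}
  x = 4: [0↦1, 1↦0, 2↦2, 3↦5, 4↦0, 5↦6, 6↦0]  zeros at y ∈ {1, 4, 6}
  x = 5: [0↦3, 1↦5, 2↦3, 3↦2, 4↦0, 5↦2, 6↦6]  zeros at y ∈ {4}
  x = 6: [0↦1, 1↦2, 2↦6, 3↦4, 4↦1, 5↦2, 6↦5]  zeros at y ∈ ∅
Collecting zeros: affine points = {(0, 1), (1, 0), (1, 4), (2, 1), (3, 0), (4, 1), (4, 4), (4, 6), (5, 4)}.
Total count |C(F_7)_aff| = 9.


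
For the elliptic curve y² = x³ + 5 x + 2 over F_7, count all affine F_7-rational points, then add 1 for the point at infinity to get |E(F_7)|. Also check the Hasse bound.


Affine points = {(0, 3), (0, 4), (1, 1), (1, 6), (3, 3), (3, 4), (4, 3), (4, 4)}; affine count = 8; |E(F_7)| = 9.

Discriminant check: Δ ∝ 4a³ + 27b² = 4·5³ + 27·2² = 4·125 + 27·4 ≡ 6 (mod 7). Nonzero ⇒ E is nonsingular.
For each x ∈ F_7, compute rhs = x³ + 5·x + 2 mod 7, then count y ∈ F_7 with y² ≡ rhs.
  x = 0: rhs = 2, matching y values: 3, 4 (2 points).
  x = 1: rhs = 1, matching y values: 1, 6 (2 points).
  x = 2: rhs = 6, matching y values: none (0 points).
  x = 3: rhs = 2, matching y values: 3, 4 (2 points).
  x = 4: rhs = 2, matching y values: 3, 4 (2 points).
  x = 5: rhs = 5, matching y values: none (0 points).
  x = 6: rhs = 3, matching y values: none (0 points).
Total affine count: 8.
Full point count |E(F_7)| = 8 + 1 = 9.
Hasse bound: |9 − (7+1)| = |1| = 1 ≤ 2√7 ≈ 5.2915 ✓.


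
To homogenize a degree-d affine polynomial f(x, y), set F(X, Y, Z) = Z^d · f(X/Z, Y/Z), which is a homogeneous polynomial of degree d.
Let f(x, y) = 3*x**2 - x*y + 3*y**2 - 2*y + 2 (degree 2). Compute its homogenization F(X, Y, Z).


F(X, Y, Z) = 3*X**2 - X*Y + 3*Y**2 - 2*Y*Z + 2*Z**2

deg(f) = 2.
Substitute x = X/Z, y = Y/Z into f, then multiply by Z^2.
  monomial 3·x^2·y^0 ↦ 3·X^2·Y^0·Z^0.
  monomial -1·x^1·y^1 ↦ -1·X^1·Y^1·Z^0.
  monomial 3·x^0·y^2 ↦ 3·X^0·Y^2·Z^0.
  monomial -2·x^0·y^1 ↦ -2·X^0·Y^1·Z^1.
  monomial 2·x^0·y^0 ↦ 2·X^0·Y^0·Z^2.
Collecting: F(X, Y, Z) = 3*X**2 - X*Y + 3*Y**2 - 2*Y*Z + 2*Z**2.


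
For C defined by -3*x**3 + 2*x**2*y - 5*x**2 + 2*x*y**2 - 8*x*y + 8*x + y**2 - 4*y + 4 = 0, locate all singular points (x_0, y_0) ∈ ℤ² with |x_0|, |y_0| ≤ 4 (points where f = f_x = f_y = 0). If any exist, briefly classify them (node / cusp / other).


Singular points: {(0, 2)}; classification: node.

Compute partial derivatives:
  f_x = -9*x**2 + 4*x*y - 10*x + 2*y**2 - 8*y + 8.
  f_y = 2*x**2 + 4*x*y - 8*x + 2*y - 4.
Scan x_0 ∈ {−4, ..., 4}. For each x_0, f_y(x_0, y) is a polynomial in y; find its integer roots y ∈ {−4, ..., 4}, then test f_x and f at those candidates.
  x = -4: f_y(-4, y) = 60 - 14*y; no integer root y with |y| ≤ 4.
  x = -3: f_y(-3, y) = 38 - 10*y; no integer root y with |y| ≤ 4.
  x = -2: f_y(-2, y) = 20 - 6*y; no integer root y with |y| ≤ 4.
  x = -1: f_y(-1, y) = 6 - 2*y; vanishes at y ∈ {3}. (-1, 3): f_x = -9 ≠ 0.
  x = 0: f_y(0, y) = 2*y - 4; vanishes at y ∈ {2}. (0, 2): f_x = 0, f = 0 — SINGULAR.
  x = 1: f_y(1, y) = 6*y - 10; no integer root y with |y| ≤ 4.
  x = 2: f_y(2, y) = 10*y - 12; no integer root y with |y| ≤ 4.
  x = 3: f_y(3, y) = 14*y - 10; no integer root y with |y| ≤ 4.
  x = 4: f_y(4, y) = 18*y - 4; no integer root y with |y| ≤ 4.
Only singular point on the grid: (0, 2).
Classify: substitute x = 0 + u, y = 2 + v and expand: f = -3*u**3 + 2*u**2*v - u**2 + 2*u*v**2 + v**2.
No constant or linear terms (consistent with a singular point). Quadratic part: -u**2 + v**2. Cubic part: -3*u**3 + 2*u**2*v + 2*u*v**2.
The quadratic part v**2 - u**2 = (v − u)(v + u) splits into two distinct linear factors, so there are two distinct tangent lines y − 2 = ±(x − 0) — this is a node (ordinary double point).
Classification: node.


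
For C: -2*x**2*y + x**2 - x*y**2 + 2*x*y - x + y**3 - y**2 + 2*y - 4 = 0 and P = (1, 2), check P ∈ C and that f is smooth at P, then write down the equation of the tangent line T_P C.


Tangent line at P: -7*x + 6*y - 5 = 0.

Step 1: f(1, 2) = 0, so P lies on C.
Step 2: partial derivatives
  f_x(x, y) = -4*x*y + 2*x - y**2 + 2*y - 1, f_y(x, y) = -2*x**2 - 2*x*y + 2*x + 3*y**2 - 2*y + 2.
  f_x(P) = -7, f_y(P) = 6 (gradient nonzero, so P is smooth).
Step 3: tangent line at P: -7·(x − 1) + 6·(y − 2) = 0.
Expanding: -7*x + 6*y - 5 = 0.


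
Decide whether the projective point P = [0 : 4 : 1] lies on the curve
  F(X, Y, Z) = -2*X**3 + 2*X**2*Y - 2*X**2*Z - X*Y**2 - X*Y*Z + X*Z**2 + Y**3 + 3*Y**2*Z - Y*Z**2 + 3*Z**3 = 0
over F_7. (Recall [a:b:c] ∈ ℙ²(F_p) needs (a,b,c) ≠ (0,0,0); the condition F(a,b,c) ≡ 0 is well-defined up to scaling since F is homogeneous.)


F(0,4,1) ≡ 6 (mod 7); P is NOT on the curve.

Evaluate F(0, 4, 1) term-by-term (mod 7).
  -2*X**3 ↦ -2·0·1·1 = 0
  2*X**2*Y ↦ 2·0·4·1 = 0
  -2*X**2*Z ↦ -2·0·1·1 = 0
  -X*Y**2 ↦ -1·0·16·1 = 0
  -X*Y*Z ↦ -1·0·4·1 = 0
  X*Z**2 ↦ 1·0·1·1 = 0
  Y**3 ↦ 1·1·64·1 = 64
  3*Y**2*Z ↦ 3·1·16·1 = 48
  -Y*Z**2 ↦ -1·1·4·1 = -4
  3*Z**3 ↦ 3·1·1·1 = 3
Sum: F(0, 4, 1) = (0) + (0) + (0) + (0) + (0) + (0) + (64) + (48) + (-4) + (3) = 111.
Reducing mod 7: 111 ≡ 6 (mod 7).
Since F(a, b, c) ≡ 6 ≠ 0 (mod 7), P does NOT lie on the curve.


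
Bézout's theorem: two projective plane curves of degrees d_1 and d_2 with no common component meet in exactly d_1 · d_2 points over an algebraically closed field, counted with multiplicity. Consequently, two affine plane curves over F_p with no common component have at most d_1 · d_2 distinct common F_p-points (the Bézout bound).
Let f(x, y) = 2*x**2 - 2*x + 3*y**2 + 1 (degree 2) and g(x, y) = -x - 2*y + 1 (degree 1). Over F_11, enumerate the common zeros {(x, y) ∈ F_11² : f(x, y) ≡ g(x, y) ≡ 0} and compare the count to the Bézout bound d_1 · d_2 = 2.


Common zeros: {(6, 3)}; count = 1; Bézout bound = 2.

deg(f) = 2, deg(g) = 1, so Bézout bound = 2.
Scan x ∈ F_11. For each x, list the y ∈ F_11 with f(x, y) ≡ 0 and those with g(x, y) ≡ 0 (mod 11); the common zeros in that column are the intersection.
  x = 0: f ≡ 0 at y ∈ ∅; g ≡ 0 at y ∈ {6}; common: ∅.
  x = 1: f ≡ 0 at y ∈ ∅; g ≡ 0 at y ∈ {0}; common: ∅.
  x = 2: f ≡ 0 at y ∈ ∅; g ≡ 0 at y ∈ {5}; common: ∅.
  x = 3: f ≡ 0 at y ∈ {5, 6}; g ≡ 0 at y ∈ {10}; common: ∅.
  x = 4: f ≡ 0 at y ∈ ∅; g ≡ 0 at y ∈ {4}; common: ∅.
  x = 5: f ≡ 0 at y ∈ {1, 10}; g ≡ 0 at y ∈ {9}; common: ∅.
  x = 6: f ≡ 0 at y ∈ {3, 8}; g ≡ 0 at y ∈ {3}; common: {3}.
  x = 7: f ≡ 0 at y ∈ {1, 10}; g ≡ 0 at y ∈ {8}; common: ∅.
  x = 8: f ≡ 0 at y ∈ ∅; g ≡ 0 at y ∈ {2}; common: ∅.
  x = 9: f ≡ 0 at y ∈ {5, 6}; g ≡ 0 at y ∈ {7}; common: ∅.
  x = 10: f ≡ 0 at y ∈ ∅; g ≡ 0 at y ∈ {1}; common: ∅.
Collecting: common zeros = {(6, 3)}, so the count is 1.
Comparison with the Bézout bound: 1 ≤ 2 = deg(f)·deg(g), as expected for curves with no common component (the affine F_11-count falls short of the bound because intersections may lie at infinity, over extension fields, or carry multiplicity).


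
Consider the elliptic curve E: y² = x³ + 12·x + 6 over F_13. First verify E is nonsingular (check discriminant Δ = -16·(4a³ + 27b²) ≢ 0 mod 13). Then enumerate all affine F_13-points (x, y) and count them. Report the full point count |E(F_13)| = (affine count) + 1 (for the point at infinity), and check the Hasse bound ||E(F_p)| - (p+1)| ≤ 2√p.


Affine points = {(2, 5), (2, 8), (3, 2), (3, 11), (4, 1), (4, 12), (5, 3), (5, 10), (7, 2), (7, 11), (8, 4), (8, 9), (11, 0)}; affine count = 13; |E(F_13)| = 14.

Discriminant check: Δ ∝ 4a³ + 27b² = 4·12³ + 27·6² = 4·1728 + 27·36 ≡ 6 (mod 13). Nonzero ⇒ E is nonsingular.
For each x ∈ F_13, compute rhs = x³ + 12·x + 6 mod 13, then count y ∈ F_13 with y² ≡ rhs.
  x = 0: rhs = 6, matching y values: none (0 points).
  x = 1: rhs = 6, matching y values: none (0 points).
  x = 2: rhs = 12, matching y values: 5, 8 (2 points).
  x = 3: rhs = 4, matching y values: 2, 11 (2 points).
  x = 4: rhs = 1, matching y values: 1, 12 (2 points).
  x = 5: rhs = 9, matching y values: 3, 10 (2 points).
  x = 6: rhs = 8, matching y values: none (0 points).
  x = 7: rhs = 4, matching y values: 2, 11 (2 points).
  x = 8: rhs = 3, matching y values: 4, 9 (2 points).
  x = 9: rhs = 11, matching y values: none (0 points).
  x = 10: rhs = 8, matching y values: none (0 points).
  x = 11: rhs = 0, matching y values: 0 (1 points).
  x = 12: rhs = 6, matching y values: none (0 points).
Total affine count: 13.
Full point count |E(F_13)| = 13 + 1 = 14.
Hasse bound: |14 − (13+1)| = |0| = 0 ≤ 2√13 ≈ 7.2111 ✓.


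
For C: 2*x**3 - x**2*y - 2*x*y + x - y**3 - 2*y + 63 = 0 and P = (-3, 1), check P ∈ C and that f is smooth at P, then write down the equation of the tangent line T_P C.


Tangent line at P: 59*x - 8*y + 185 = 0.

Step 1: f(-3, 1) = 0, so P lies on C.
Step 2: partial derivatives
  f_x(x, y) = 6*x**2 - 2*x*y - 2*y + 1, f_y(x, y) = -x**2 - 2*x - 3*y**2 - 2.
  f_x(P) = 59, f_y(P) = -8 (gradient nonzero, so P is smooth).
Step 3: tangent line at P: 59·(x − -3) + -8·(y − 1) = 0.
Expanding: 59*x - 8*y + 185 = 0.


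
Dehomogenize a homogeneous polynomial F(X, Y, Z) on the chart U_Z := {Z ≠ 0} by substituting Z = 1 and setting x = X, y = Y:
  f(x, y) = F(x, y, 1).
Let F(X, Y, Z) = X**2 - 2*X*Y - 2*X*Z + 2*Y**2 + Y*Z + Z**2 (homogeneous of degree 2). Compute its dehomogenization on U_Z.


f(x, y) = x**2 - 2*x*y - 2*x + 2*y**2 + y + 1

On U_Z we set Z = 1. Each monomial c·X^i·Y^j·Z^k in F becomes c·x^i·y^j·1^k = c·x^i·y^j.
Substituting Z = 1: F(X, Y, 1) = x**2 - 2*x*y - 2*x + 2*y**2 + y + 1.
Note: deg(f) ≤ deg(F) = 2; strict inequality happens when F is divisible by Z (lost terms).


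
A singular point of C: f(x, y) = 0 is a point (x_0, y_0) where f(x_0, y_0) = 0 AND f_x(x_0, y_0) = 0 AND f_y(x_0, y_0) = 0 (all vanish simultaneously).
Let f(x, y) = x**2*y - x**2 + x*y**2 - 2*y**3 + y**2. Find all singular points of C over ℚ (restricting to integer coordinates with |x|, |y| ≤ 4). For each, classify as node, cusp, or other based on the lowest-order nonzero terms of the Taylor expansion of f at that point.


Singular points: {(0, 0)}; classification: node.

Compute partial derivatives:
  f_x = 2*x*y - 2*x + y**2.
  f_y = x**2 + 2*x*y - 6*y**2 + 2*y.
Scan x_0 ∈ {−4, ..., 4}. For each x_0, f_y(x_0, y) is a polynomial in y; find its integer roots y ∈ {−4, ..., 4}, then test f_x and f at those candidates.
  x = -4: f_y(-4, y) = -6*y**2 - 6*y + 16; no integer root y with |y| ≤ 4.
  x = -3: f_y(-3, y) = -6*y**2 - 4*y + 9; no integer root y with |y| ≤ 4.
  x = -2: f_y(-2, y) = -6*y**2 - 2*y + 4; vanishes at y ∈ {-1}. (-2, -1): f_x = 9 ≠ 0.
  x = -1: f_y(-1, y) = 1 - 6*y**2; no integer root y with |y| ≤ 4.
  x = 0: f_y(0, y) = -6*y**2 + 2*y; vanishes at y ∈ {0}. (0, 0): f_x = 0, f = 0 — SINGULAR.
  x = 1: f_y(1, y) = -6*y**2 + 4*y + 1; no integer root y with |y| ≤ 4.
  x = 2: f_y(2, y) = -6*y**2 + 6*y + 4; no integer root y with |y| ≤ 4.
  x = 3: f_y(3, y) = -6*y**2 + 8*y + 9; no integer root y with |y| ≤ 4.
  x = 4: f_y(4, y) = -6*y**2 + 10*y + 16; vanishes at y ∈ {-1}. (4, -1): f_x = -15 ≠ 0.
Only singular point on the grid: (0, 0).
Classify: substitute x = 0 + u, y = 0 + v and expand: f = u**2*v - u**2 + u*v**2 - 2*v**3 + v**2.
No constant or linear terms (consistent with a singular point). Quadratic part: -u**2 + v**2. Cubic part: u**2*v + u*v**2 - 2*v**3.
The quadratic part v**2 - u**2 = (v − u)(v + u) splits into two distinct linear factors, so there are two distinct tangent lines y − 0 = ±(x − 0) — this is a node (ordinary double point).
Classification: node.


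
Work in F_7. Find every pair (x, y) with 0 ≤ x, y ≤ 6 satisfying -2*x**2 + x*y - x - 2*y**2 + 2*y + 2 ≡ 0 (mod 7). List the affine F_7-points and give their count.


Affine F_7-points: {(1, 1), (1, 4), (2, 3), (2, 6), (4, 4), (4, 6), (6, 1), (6, 3)}; count = 8.

For each of the 49 pairs (x, y) ∈ F_7², evaluate f(x, y) mod 7. Record the zeros.
  x = 0: [0↦2, 1↦2, 2↦5, 3↦4, 4↦6, 5↦4, 6↦5]  zeros at y ∈ ∅
  x = 1: [0↦6, 1↦0, 2↦4, 3↦4, 4↦0, 5↦6, 6↦1]  zeros at y ∈ {1, 4}
  x = 2: [0↦6, 1↦1, 2↦6, 3↦0, 4↦4, 5↦4, 6↦0]  zeros at y ∈ {3, 6}
  x = 3: [0↦2, 1↦5, 2↦4, 3↦6, 4↦4, 5↦5, 6↦2]  zeros at y ∈ ∅
  x = 4: [0↦1, 1↦5, 2↦5, 3↦1, 4↦0, 5↦2, 6↦0]  zeros at y ∈ {4, 6}
  x = 5: [0↦3, 1↦1, 2↦2, 3↦6, 4↦6, 5↦2, 6↦1]  zeros at y ∈ ∅
  x = 6: [0↦1, 1↦0, 2↦2, 3↦0, 4↦1, 5↦5, 6↦5]  zeros at y ∈ {1, 3}
Collecting zeros: affine points = {(1, 1), (1, 4), (2, 3), (2, 6), (4, 4), (4, 6), (6, 1), (6, 3)}.
Total count |C(F_7)_aff| = 8.


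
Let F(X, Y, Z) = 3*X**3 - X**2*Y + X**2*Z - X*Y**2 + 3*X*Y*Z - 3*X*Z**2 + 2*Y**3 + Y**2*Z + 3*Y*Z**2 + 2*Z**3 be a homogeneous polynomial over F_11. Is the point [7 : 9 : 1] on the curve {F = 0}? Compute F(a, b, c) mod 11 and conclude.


F(7,9,1) ≡ 2 (mod 11); P is NOT on the curve.

Evaluate F(7, 9, 1) term-by-term (mod 11).
  3*X**3 ↦ 3·343·1·1 = 1029
  -X**2*Y ↦ -1·49·9·1 = -441
  X**2*Z ↦ 1·49·1·1 = 49
  -X*Y**2 ↦ -1·7·81·1 = -567
  3*X*Y*Z ↦ 3·7·9·1 = 189
  -3*X*Z**2 ↦ -3·7·1·1 = -21
  2*Y**3 ↦ 2·1·729·1 = 1458
  Y**2*Z ↦ 1·1·81·1 = 81
  3*Y*Z**2 ↦ 3·1·9·1 = 27
  2*Z**3 ↦ 2·1·1·1 = 2
Sum: F(7, 9, 1) = (1029) + (-441) + (49) + (-567) + (189) + (-21) + (1458) + (81) + (27) + (2) = 1806.
Reducing mod 11: 1806 ≡ 2 (mod 11).
Since F(a, b, c) ≡ 2 ≠ 0 (mod 11), P does NOT lie on the curve.


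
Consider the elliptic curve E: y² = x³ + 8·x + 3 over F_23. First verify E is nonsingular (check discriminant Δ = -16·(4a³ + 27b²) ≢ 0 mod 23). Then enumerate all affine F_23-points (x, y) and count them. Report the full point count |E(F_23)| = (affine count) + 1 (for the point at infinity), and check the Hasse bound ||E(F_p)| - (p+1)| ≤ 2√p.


Affine points = {(0, 7), (0, 16), (1, 9), (1, 14), (2, 2), (2, 21), (3, 10), (3, 13), (8, 2), (8, 21), (10, 5), (10, 18), (13, 2), (13, 21), (15, 5), (15, 18), (16, 8), (16, 15), (21, 5), (21, 18)}; affine count = 20; |E(F_23)| = 21.

Discriminant check: Δ ∝ 4a³ + 27b² = 4·8³ + 27·3² = 4·512 + 27·9 ≡ 14 (mod 23). Nonzero ⇒ E is nonsingular.
For each x ∈ F_23, compute rhs = x³ + 8·x + 3 mod 23, then count y ∈ F_23 with y² ≡ rhs.
  x = 0: rhs = 3, matching y values: 7, 16 (2 points).
  x = 1: rhs = 12, matching y values: 9, 14 (2 points).
  x = 2: rhs = 4, matching y values: 2, 21 (2 points).
  x = 3: rhs = 8, matching y values: 10, 13 (2 points).
  x = 4: rhs = 7, matching y values: none (0 points).
  x = 5: rhs = 7, matching y values: none (0 points).
  x = 6: rhs = 14, matching y values: none (0 points).
  x = 7: rhs = 11, matching y values: none (0 points).
  x = 8: rhs = 4, matching y values: 2, 21 (2 points).
  x = 9: rhs = 22, matching y values: none (0 points).
  x = 10: rhs = 2, matching y values: 5, 18 (2 points).
  x = 11: rhs = 19, matching y values: none (0 points).
  x = 12: rhs = 10, matching y values: none (0 points).
  x = 13: rhs = 4, matching y values: 2, 21 (2 points).
  x = 14: rhs = 7, matching y values: none (0 points).
  x = 15: rhs = 2, matching y values: 5, 18 (2 points).
  x = 16: rhs = 18, matching y values: 8, 15 (2 points).
  x = 17: rhs = 15, matching y values: none (0 points).
  x = 18: rhs = 22, matching y values: none (0 points).
  x = 19: rhs = 22, matching y values: none (0 points).
  x = 20: rhs = 21, matching y values: none (0 points).
  x = 21: rhs = 2, matching y values: 5, 18 (2 points).
  x = 22: rhs = 17, matching y values: none (0 points).
Total affine count: 20.
Full point count |E(F_23)| = 20 + 1 = 21.
Hasse bound: |21 − (23+1)| = |-3| = 3 ≤ 2√23 ≈ 9.5917 ✓.


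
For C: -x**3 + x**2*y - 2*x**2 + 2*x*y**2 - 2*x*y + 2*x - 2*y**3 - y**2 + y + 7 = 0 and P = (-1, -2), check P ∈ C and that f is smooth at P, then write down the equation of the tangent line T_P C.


Tangent line at P: 19*x - 8*y + 3 = 0.

Step 1: f(-1, -2) = 0, so P lies on C.
Step 2: partial derivatives
  f_x(x, y) = -3*x**2 + 2*x*y - 4*x + 2*y**2 - 2*y + 2, f_y(x, y) = x**2 + 4*x*y - 2*x - 6*y**2 - 2*y + 1.
  f_x(P) = 19, f_y(P) = -8 (gradient nonzero, so P is smooth).
Step 3: tangent line at P: 19·(x − -1) + -8·(y − -2) = 0.
Expanding: 19*x - 8*y + 3 = 0.


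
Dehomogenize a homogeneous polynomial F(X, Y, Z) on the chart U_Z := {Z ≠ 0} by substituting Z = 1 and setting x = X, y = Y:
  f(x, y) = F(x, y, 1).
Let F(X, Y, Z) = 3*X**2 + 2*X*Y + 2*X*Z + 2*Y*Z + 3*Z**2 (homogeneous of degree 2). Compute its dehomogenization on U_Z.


f(x, y) = 3*x**2 + 2*x*y + 2*x + 2*y + 3

On U_Z we set Z = 1. Each monomial c·X^i·Y^j·Z^k in F becomes c·x^i·y^j·1^k = c·x^i·y^j.
Substituting Z = 1: F(X, Y, 1) = 3*x**2 + 2*x*y + 2*x + 2*y + 3.
Note: deg(f) ≤ deg(F) = 2; strict inequality happens when F is divisible by Z (lost terms).


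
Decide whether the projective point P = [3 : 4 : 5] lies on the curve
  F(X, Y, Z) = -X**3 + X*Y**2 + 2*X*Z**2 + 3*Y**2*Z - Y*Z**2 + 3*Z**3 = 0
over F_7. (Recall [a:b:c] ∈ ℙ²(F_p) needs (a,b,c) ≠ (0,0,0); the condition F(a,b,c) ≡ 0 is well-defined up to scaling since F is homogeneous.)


F(3,4,5) ≡ 0 (mod 7); P is on the curve.

Evaluate F(3, 4, 5) term-by-term (mod 7).
  -X**3 ↦ -1·27·1·1 = -27
  X*Y**2 ↦ 1·3·16·1 = 48
  2*X*Z**2 ↦ 2·3·1·25 = 150
  3*Y**2*Z ↦ 3·1·16·5 = 240
  -Y*Z**2 ↦ -1·1·4·25 = -100
  3*Z**3 ↦ 3·1·1·125 = 375
Sum: F(3, 4, 5) = (-27) + (48) + (150) + (240) + (-100) + (375) = 686.
Reducing mod 7: 686 ≡ 0 (mod 7).
Since F(a, b, c) ≡ 0 (mod 7), P lies on the curve.
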